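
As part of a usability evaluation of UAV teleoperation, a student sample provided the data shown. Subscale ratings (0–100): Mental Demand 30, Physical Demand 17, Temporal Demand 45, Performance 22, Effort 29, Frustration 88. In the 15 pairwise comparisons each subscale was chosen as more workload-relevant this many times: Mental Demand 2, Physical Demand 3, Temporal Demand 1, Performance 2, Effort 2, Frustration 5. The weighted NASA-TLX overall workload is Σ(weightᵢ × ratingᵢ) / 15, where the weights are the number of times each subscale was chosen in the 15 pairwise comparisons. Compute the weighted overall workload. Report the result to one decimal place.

The tallies are the weights (they sum to 15).
Weighted sum = 2·30 + 3·17 + 1·45 + 2·22 + 2·29 + 5·88
            = 60 + 51 + 45 + 44 + 58 + 440 = 698.
Overall workload = 698 / 15 = 46.5333 ≈ 46.5.

46.5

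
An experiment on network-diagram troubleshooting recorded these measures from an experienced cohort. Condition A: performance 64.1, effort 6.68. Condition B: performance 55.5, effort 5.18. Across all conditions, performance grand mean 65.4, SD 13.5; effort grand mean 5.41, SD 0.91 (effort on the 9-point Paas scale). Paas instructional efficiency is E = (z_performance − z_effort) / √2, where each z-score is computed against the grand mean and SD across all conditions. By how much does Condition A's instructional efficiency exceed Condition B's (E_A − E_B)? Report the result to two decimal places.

Condition A: z_P = (64.1 − 65.4)/13.5 = -0.0963; z_E = (6.68 − 5.41)/0.91 = 1.3956; E_A = (-0.0963 − 1.3956)/√2 = -1.0549.
Condition B: z_P = (55.5 − 65.4)/13.5 = -0.7333; z_E = (5.18 − 5.41)/0.91 = -0.2527; E_B = (-0.7333 − (-0.2527))/√2 = -0.3398.
E_A − E_B = -1.0549 − (-0.3398) = -0.7151 ≈ -0.72.

-0.72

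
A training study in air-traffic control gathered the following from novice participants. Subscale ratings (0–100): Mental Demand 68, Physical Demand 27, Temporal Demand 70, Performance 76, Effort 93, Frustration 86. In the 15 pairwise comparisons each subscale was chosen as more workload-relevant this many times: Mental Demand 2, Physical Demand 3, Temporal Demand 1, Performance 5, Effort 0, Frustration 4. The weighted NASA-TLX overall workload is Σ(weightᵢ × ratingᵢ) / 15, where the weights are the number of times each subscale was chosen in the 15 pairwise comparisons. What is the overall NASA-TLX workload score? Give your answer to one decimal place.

The tallies are the weights (they sum to 15).
Weighted sum = 2·68 + 3·27 + 1·70 + 5·76 + 0·93 + 4·86
            = 136 + 81 + 70 + 380 + 0 + 344 = 1011.
Overall workload = 1011 / 15 = 67.4000 ≈ 67.4.

67.4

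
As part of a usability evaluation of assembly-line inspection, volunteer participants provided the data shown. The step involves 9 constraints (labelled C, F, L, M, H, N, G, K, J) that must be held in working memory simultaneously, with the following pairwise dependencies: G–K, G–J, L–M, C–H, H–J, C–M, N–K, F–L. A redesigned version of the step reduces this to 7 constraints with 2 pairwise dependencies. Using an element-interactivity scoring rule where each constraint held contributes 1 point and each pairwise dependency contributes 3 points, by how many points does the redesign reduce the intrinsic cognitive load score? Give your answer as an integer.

20

Original: 9 × 1 + 8 × 3 = 9 + 24 = 33.
Redesigned: 7 × 1 + 2 × 3 = 7 + 6 = 13.
Reduction = 33 − 13 = 20.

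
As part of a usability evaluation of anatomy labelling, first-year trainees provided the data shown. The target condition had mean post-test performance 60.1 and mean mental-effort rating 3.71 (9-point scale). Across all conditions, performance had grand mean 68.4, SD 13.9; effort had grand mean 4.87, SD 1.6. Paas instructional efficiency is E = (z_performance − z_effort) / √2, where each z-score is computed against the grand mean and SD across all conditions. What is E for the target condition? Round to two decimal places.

0.09

z_performance = (60.1 − 68.4) / 13.9 = -8.3000 / 13.9 = -0.5971.
z_effort = (3.71 − 4.87) / 1.6 = -1.1600 / 1.6 = -0.7250.
z_P − z_E = -0.5971 − (-0.7250) = 0.1279.
E = 0.1279 / √2 = 0.1279 / 1.41421 = 0.0904 ≈ 0.09.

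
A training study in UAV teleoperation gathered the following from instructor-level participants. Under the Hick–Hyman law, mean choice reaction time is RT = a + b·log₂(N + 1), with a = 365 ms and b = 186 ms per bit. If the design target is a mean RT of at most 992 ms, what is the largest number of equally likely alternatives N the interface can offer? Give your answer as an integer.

9

Set 365 + 186·log₂(N + 1) ≤ 992.
log₂(N + 1) ≤ (992 − 365) / 186 = 3.3710.
N + 1 ≤ 2^3.3710 = 10.3460.
N ≤ 9.3460, so the largest integer N is 9.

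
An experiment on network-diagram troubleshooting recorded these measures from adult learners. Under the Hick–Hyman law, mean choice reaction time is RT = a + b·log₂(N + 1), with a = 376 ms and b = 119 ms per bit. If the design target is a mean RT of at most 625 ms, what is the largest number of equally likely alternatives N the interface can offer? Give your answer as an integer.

3

Set 376 + 119·log₂(N + 1) ≤ 625.
log₂(N + 1) ≤ (625 − 376) / 119 = 2.0924.
N + 1 ≤ 2^2.0924 = 4.2646.
N ≤ 3.2646, so the largest integer N is 3.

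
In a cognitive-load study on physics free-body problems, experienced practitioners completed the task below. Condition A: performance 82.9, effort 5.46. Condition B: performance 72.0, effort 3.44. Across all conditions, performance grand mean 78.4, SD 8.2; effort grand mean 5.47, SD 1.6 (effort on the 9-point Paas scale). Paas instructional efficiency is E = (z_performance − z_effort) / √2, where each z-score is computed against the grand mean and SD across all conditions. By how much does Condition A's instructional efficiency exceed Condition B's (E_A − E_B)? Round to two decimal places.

0.05

Condition A: z_P = (82.9 − 78.4)/8.2 = 0.5488; z_E = (5.46 − 5.47)/1.6 = -0.0062; E_A = (0.5488 − (-0.0062))/√2 = 0.3924.
Condition B: z_P = (72.0 − 78.4)/8.2 = -0.7805; z_E = (3.44 − 5.47)/1.6 = -1.2687; E_B = (-0.7805 − (-1.2687))/√2 = 0.3452.
E_A − E_B = 0.3924 − 0.3452 = 0.0472 ≈ 0.05.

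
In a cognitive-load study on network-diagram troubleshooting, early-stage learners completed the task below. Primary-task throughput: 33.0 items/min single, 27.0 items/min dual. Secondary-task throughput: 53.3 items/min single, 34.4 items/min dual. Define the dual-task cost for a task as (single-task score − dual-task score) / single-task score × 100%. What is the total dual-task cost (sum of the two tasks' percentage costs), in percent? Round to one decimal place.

53.6

Primary cost = (33.0 − 27.0) / 33.0 × 100% = 18.1818%.
Secondary cost = (53.3 − 34.4) / 53.3 × 100% = 35.4597%.
Total = 18.1818% + 35.4597% = 53.6415% ≈ 53.6%.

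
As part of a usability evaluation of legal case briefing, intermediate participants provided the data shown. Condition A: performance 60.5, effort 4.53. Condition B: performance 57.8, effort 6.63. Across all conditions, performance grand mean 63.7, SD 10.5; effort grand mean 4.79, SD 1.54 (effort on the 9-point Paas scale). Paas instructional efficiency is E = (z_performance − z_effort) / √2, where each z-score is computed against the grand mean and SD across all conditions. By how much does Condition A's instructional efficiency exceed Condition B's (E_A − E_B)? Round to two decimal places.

Condition A: z_P = (60.5 − 63.7)/10.5 = -0.3048; z_E = (4.53 − 4.79)/1.54 = -0.1688; E_A = (-0.3048 − (-0.1688))/√2 = -0.0962.
Condition B: z_P = (57.8 − 63.7)/10.5 = -0.5619; z_E = (6.63 − 4.79)/1.54 = 1.1948; E_B = (-0.5619 − 1.1948)/√2 = -1.2422.
E_A − E_B = -0.0962 − (-1.2422) = 1.1460 ≈ 1.15.

1.15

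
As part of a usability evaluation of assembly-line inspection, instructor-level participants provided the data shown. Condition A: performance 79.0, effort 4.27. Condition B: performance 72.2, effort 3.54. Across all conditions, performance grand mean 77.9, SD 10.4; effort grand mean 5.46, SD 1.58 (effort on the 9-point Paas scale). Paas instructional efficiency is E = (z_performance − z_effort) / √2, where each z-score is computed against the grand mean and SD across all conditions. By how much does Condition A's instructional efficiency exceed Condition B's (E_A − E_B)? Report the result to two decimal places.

Condition A: z_P = (79.0 − 77.9)/10.4 = 0.1058; z_E = (4.27 − 5.46)/1.58 = -0.7532; E_A = (0.1058 − (-0.7532))/√2 = 0.6074.
Condition B: z_P = (72.2 − 77.9)/10.4 = -0.5481; z_E = (3.54 − 5.46)/1.58 = -1.2152; E_B = (-0.5481 − (-1.2152))/√2 = 0.4717.
E_A − E_B = 0.6074 − 0.4717 = 0.1357 ≈ 0.14.

0.14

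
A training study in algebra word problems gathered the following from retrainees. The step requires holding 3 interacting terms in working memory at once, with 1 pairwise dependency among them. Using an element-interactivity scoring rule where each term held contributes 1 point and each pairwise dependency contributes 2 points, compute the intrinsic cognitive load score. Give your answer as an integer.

Element contribution: 3 × 1 = 3.
Interaction contribution: 1 × 2 = 2.
Intrinsic load = 3 + 2 = 5.

5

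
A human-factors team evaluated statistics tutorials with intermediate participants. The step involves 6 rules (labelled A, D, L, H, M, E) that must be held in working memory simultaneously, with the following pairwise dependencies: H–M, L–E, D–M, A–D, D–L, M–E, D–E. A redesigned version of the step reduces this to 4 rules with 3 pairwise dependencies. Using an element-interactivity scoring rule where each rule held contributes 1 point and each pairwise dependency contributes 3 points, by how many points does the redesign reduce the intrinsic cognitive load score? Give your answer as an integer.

Original: 6 × 1 + 7 × 3 = 6 + 21 = 27.
Redesigned: 4 × 1 + 3 × 3 = 4 + 9 = 13.
Reduction = 27 − 13 = 14.

14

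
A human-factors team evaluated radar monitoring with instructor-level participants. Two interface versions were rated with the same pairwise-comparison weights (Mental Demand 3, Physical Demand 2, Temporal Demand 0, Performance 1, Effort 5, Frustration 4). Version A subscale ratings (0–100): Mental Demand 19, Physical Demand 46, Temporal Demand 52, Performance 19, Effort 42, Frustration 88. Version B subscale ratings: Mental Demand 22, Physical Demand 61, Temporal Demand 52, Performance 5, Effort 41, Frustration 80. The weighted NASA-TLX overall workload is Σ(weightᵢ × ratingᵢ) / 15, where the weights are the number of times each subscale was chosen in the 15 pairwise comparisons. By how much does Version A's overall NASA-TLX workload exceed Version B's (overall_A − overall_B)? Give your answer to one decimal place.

0.8

Version A weighted sum = 3·19 + 2·46 + 0·52 + 1·19 + 5·42 + 4·88 = 57 + 92 + 0 + 19 + 210 + 352 = 730; overall_A = 730/15 = 48.6667.
Version B weighted sum = 3·22 + 2·61 + 0·52 + 1·5 + 5·41 + 4·80 = 66 + 122 + 0 + 5 + 205 + 320 = 718; overall_B = 718/15 = 47.8667.
Difference = 48.6667 − 47.8667 = 0.8000 ≈ 0.8.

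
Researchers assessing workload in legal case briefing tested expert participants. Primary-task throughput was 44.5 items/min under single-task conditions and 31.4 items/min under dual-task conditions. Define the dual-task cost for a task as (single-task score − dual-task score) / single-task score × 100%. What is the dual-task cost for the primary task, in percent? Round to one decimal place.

Cost = (44.5 − 31.4) / 44.5 × 100%
     = 13.1000 / 44.5 × 100% = 29.4382%.
≈ 29.4%.

29.4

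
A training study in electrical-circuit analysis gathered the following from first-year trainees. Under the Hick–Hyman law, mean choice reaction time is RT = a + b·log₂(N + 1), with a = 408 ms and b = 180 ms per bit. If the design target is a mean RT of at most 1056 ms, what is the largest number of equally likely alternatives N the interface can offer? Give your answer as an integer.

11

Set 408 + 180·log₂(N + 1) ≤ 1056.
log₂(N + 1) ≤ (1056 − 408) / 180 = 3.6000.
N + 1 ≤ 2^3.6000 = 12.1257.
N ≤ 11.1257, so the largest integer N is 11.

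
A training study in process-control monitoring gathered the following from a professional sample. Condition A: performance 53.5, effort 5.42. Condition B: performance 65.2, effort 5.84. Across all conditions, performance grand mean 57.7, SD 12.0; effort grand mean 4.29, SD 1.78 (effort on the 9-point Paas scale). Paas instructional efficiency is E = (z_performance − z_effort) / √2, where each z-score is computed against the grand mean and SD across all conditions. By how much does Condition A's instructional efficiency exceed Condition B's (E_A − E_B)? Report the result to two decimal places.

Condition A: z_P = (53.5 − 57.7)/12.0 = -0.3500; z_E = (5.42 − 4.29)/1.78 = 0.6348; E_A = (-0.3500 − 0.6348)/√2 = -0.6964.
Condition B: z_P = (65.2 − 57.7)/12.0 = 0.6250; z_E = (5.84 − 4.29)/1.78 = 0.8708; E_B = (0.6250 − 0.8708)/√2 = -0.1738.
E_A − E_B = -0.6964 − (-0.1738) = -0.5226 ≈ -0.52.

-0.52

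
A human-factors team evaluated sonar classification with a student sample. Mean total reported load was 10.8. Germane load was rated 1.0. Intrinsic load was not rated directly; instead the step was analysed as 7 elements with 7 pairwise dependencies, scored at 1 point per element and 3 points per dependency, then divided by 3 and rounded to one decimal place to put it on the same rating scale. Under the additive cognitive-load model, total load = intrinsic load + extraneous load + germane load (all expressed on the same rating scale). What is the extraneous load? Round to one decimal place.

0.5

Intrinsic (element-interactivity): (7 × 1 + 7 × 3) / 3 = 28 / 3 = 9.3333 → 9.3.
extraneous load = total − intrinsic − germane
             = 10.8 − 9.3 − 1.0 = 0.5.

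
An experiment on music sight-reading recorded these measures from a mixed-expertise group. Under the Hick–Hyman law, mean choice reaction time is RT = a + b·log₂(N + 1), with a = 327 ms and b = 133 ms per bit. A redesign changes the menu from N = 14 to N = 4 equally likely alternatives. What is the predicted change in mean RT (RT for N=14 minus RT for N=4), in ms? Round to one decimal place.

RT(14) = 327 + 133·log₂(15) = 327 + 133·3.9069 = 846.6177 ms.
RT(4) = 327 + 133·log₂(5) = 327 + 133·2.3219 = 635.8127 ms.
Difference = 846.6177 − 635.8127 = 210.8050 ≈ 210.8 ms.

210.8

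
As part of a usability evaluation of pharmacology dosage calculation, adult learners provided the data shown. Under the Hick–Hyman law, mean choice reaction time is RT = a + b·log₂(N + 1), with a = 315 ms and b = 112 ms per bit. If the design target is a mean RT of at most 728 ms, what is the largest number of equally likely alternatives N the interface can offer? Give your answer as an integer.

11

Set 315 + 112·log₂(N + 1) ≤ 728.
log₂(N + 1) ≤ (728 − 315) / 112 = 3.6875.
N + 1 ≤ 2^3.6875 = 12.8839.
N ≤ 11.8839, so the largest integer N is 11.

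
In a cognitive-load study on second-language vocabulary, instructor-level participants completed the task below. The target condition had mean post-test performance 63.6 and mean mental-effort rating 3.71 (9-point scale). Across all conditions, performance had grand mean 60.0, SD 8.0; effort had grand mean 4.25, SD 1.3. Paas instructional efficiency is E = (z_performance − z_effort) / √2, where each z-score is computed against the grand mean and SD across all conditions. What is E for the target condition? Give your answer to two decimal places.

z_performance = (63.6 − 60.0) / 8.0 = 3.6000 / 8.0 = 0.4500.
z_effort = (3.71 − 4.25) / 1.3 = -0.5400 / 1.3 = -0.4154.
z_P − z_E = 0.4500 − (-0.4154) = 0.8654.
E = 0.8654 / √2 = 0.8654 / 1.41421 = 0.6119 ≈ 0.61.

0.61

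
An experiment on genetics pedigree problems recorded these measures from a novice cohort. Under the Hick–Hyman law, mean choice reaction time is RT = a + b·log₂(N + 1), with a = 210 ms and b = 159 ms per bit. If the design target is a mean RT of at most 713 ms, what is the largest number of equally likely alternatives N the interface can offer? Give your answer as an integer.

Set 210 + 159·log₂(N + 1) ≤ 713.
log₂(N + 1) ≤ (713 − 210) / 159 = 3.1635.
N + 1 ≤ 2^3.1635 = 8.9600.
N ≤ 7.9600, so the largest integer N is 7.

7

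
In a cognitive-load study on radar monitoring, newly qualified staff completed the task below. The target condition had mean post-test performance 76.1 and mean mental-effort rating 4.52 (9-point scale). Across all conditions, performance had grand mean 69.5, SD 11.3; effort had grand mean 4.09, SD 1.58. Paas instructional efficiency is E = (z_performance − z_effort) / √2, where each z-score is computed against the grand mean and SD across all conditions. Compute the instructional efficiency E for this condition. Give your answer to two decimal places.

z_performance = (76.1 − 69.5) / 11.3 = 6.6000 / 11.3 = 0.5841.
z_effort = (4.52 − 4.09) / 1.58 = 0.4300 / 1.58 = 0.2722.
z_P − z_E = 0.5841 − 0.2722 = 0.3119.
E = 0.3119 / √2 = 0.3119 / 1.41421 = 0.2205 ≈ 0.22.

0.22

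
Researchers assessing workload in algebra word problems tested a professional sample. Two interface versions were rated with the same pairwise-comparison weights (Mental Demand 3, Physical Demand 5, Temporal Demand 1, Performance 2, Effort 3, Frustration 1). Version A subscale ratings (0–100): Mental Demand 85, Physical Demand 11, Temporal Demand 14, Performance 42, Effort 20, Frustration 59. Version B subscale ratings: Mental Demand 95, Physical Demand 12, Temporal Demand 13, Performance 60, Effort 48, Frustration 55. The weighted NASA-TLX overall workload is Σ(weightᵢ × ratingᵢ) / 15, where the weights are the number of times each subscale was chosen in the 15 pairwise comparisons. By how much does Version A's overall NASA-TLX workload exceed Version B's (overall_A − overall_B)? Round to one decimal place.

Version A weighted sum = 3·85 + 5·11 + 1·14 + 2·42 + 3·20 + 1·59 = 255 + 55 + 14 + 84 + 60 + 59 = 527; overall_A = 527/15 = 35.1333.
Version B weighted sum = 3·95 + 5·12 + 1·13 + 2·60 + 3·48 + 1·55 = 285 + 60 + 13 + 120 + 144 + 55 = 677; overall_B = 677/15 = 45.1333.
Difference = 35.1333 − 45.1333 = -10.0000 ≈ -10.0.

-10.0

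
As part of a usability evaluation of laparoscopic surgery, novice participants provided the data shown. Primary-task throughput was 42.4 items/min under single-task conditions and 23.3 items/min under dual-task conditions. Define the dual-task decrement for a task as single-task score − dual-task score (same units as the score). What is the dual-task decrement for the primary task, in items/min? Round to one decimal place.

19.1

Decrement = 42.4 − 23.3 = 19.1000 items/min ≈ 19.1 items/min.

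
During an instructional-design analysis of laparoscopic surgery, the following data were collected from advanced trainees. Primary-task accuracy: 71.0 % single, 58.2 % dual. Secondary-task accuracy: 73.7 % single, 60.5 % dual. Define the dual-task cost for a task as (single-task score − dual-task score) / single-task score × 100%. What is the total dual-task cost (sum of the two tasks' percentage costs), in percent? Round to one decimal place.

35.9

Primary cost = (71.0 − 58.2) / 71.0 × 100% = 18.0282%.
Secondary cost = (73.7 − 60.5) / 73.7 × 100% = 17.9104%.
Total = 18.0282% + 17.9104% = 35.9386% ≈ 35.9%.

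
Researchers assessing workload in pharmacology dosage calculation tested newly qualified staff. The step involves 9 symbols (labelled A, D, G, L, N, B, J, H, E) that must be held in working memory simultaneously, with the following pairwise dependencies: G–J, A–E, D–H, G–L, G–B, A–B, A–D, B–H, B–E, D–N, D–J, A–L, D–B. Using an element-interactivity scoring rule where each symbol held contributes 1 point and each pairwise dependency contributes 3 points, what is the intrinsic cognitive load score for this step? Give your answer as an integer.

Count of symbols held simultaneously: 9.
Count of pairwise dependencies listed: 13.
Element contribution: 9 × 1 = 9.
Interaction contribution: 13 × 3 = 39.
Intrinsic load = 9 + 39 = 48.

48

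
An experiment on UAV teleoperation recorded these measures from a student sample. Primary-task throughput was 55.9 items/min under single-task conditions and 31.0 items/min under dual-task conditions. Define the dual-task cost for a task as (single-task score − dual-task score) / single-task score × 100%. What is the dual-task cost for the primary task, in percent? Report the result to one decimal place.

Cost = (55.9 − 31.0) / 55.9 × 100%
     = 24.9000 / 55.9 × 100% = 44.5438%.
≈ 44.5%.

44.5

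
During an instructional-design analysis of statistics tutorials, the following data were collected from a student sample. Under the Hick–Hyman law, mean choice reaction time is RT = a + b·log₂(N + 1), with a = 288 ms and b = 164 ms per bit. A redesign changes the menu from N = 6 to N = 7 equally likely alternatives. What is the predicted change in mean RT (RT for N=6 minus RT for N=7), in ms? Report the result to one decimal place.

-31.6

RT(6) = 288 + 164·log₂(7) = 288 + 164·2.8074 = 748.4136 ms.
RT(7) = 288 + 164·log₂(8) = 288 + 164·3.0000 = 780.0000 ms.
Difference = 748.4136 − 780.0000 = -31.5864 ≈ -31.6 ms.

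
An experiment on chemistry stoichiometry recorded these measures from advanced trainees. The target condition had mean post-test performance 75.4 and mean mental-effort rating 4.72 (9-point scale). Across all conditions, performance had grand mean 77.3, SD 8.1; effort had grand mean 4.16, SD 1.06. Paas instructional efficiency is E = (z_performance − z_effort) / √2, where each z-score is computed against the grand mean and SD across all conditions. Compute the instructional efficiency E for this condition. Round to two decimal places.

z_performance = (75.4 − 77.3) / 8.1 = -1.9000 / 8.1 = -0.2346.
z_effort = (4.72 − 4.16) / 1.06 = 0.5600 / 1.06 = 0.5283.
z_P − z_E = -0.2346 − 0.5283 = -0.7629.
E = -0.7629 / √2 = -0.7629 / 1.41421 = -0.5395 ≈ -0.54.

-0.54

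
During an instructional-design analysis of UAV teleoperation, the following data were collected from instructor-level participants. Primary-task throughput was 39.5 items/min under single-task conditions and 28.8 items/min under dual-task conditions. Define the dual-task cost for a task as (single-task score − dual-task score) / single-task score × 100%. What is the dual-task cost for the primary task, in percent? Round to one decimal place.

27.1

Cost = (39.5 − 28.8) / 39.5 × 100%
     = 10.7000 / 39.5 × 100% = 27.0886%.
≈ 27.1%.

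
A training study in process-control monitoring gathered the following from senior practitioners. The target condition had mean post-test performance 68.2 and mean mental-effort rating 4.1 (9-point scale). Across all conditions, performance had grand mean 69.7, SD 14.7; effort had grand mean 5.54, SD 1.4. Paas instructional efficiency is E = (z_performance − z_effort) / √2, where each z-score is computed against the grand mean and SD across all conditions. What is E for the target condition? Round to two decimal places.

z_performance = (68.2 − 69.7) / 14.7 = -1.5000 / 14.7 = -0.1020.
z_effort = (4.1 − 5.54) / 1.4 = -1.4400 / 1.4 = -1.0286.
z_P − z_E = -0.1020 − (-1.0286) = 0.9266.
E = 0.9266 / √2 = 0.9266 / 1.41421 = 0.6552 ≈ 0.66.

0.66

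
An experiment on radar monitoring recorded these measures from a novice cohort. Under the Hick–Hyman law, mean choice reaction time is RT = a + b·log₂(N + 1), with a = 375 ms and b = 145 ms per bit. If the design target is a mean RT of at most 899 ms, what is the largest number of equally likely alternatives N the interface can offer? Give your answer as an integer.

11

Set 375 + 145·log₂(N + 1) ≤ 899.
log₂(N + 1) ≤ (899 − 375) / 145 = 3.6138.
N + 1 ≤ 2^3.6138 = 12.2423.
N ≤ 11.2423, so the largest integer N is 11.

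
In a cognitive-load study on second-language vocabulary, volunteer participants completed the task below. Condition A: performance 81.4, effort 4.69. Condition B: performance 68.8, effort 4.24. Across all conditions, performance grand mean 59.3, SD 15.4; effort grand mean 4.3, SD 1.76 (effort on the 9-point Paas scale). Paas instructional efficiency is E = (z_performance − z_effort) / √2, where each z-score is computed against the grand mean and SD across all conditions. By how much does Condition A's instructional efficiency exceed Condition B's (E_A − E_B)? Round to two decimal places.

Condition A: z_P = (81.4 − 59.3)/15.4 = 1.4351; z_E = (4.69 − 4.3)/1.76 = 0.2216; E_A = (1.4351 − 0.2216)/√2 = 0.8581.
Condition B: z_P = (68.8 − 59.3)/15.4 = 0.6169; z_E = (4.24 − 4.3)/1.76 = -0.0341; E_B = (0.6169 − (-0.0341))/√2 = 0.4603.
E_A − E_B = 0.8581 − 0.4603 = 0.3978 ≈ 0.40.

0.40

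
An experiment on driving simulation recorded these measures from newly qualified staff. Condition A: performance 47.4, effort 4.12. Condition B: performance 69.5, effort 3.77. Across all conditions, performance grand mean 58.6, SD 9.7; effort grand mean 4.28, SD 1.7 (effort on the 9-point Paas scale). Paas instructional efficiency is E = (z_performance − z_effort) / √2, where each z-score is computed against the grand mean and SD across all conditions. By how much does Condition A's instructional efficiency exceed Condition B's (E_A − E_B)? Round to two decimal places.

-1.76

Condition A: z_P = (47.4 − 58.6)/9.7 = -1.1546; z_E = (4.12 − 4.28)/1.7 = -0.0941; E_A = (-1.1546 − (-0.0941))/√2 = -0.7499.
Condition B: z_P = (69.5 − 58.6)/9.7 = 1.1237; z_E = (3.77 − 4.28)/1.7 = -0.3000; E_B = (1.1237 − (-0.3000))/√2 = 1.0067.
E_A − E_B = -0.7499 − 1.0067 = -1.7566 ≈ -1.76.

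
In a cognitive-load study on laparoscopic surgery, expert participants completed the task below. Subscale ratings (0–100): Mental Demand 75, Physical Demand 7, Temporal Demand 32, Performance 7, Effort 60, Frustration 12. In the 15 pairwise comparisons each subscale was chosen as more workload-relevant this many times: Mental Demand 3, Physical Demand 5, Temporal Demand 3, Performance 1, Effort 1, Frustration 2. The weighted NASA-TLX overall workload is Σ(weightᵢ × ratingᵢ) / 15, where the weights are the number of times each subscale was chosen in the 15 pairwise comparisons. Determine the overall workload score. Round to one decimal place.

29.8

The tallies are the weights (they sum to 15).
Weighted sum = 3·75 + 5·7 + 3·32 + 1·7 + 1·60 + 2·12
            = 225 + 35 + 96 + 7 + 60 + 24 = 447.
Overall workload = 447 / 15 = 29.8000 ≈ 29.8.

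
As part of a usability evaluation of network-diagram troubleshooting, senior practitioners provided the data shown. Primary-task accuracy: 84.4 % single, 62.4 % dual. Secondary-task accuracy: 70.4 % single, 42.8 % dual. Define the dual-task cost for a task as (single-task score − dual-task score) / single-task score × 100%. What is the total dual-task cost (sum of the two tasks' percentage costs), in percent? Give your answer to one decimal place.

Primary cost = (84.4 − 62.4) / 84.4 × 100% = 26.0664%.
Secondary cost = (70.4 − 42.8) / 70.4 × 100% = 39.2045%.
Total = 26.0664% + 39.2045% = 65.2709% ≈ 65.3%.

65.3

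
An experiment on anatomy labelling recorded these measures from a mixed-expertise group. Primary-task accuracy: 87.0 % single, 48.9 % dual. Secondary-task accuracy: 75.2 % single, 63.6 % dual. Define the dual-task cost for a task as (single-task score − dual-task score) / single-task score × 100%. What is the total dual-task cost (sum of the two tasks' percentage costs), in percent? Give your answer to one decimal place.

Primary cost = (87.0 − 48.9) / 87.0 × 100% = 43.7931%.
Secondary cost = (75.2 − 63.6) / 75.2 × 100% = 15.4255%.
Total = 43.7931% + 15.4255% = 59.2186% ≈ 59.2%.

59.2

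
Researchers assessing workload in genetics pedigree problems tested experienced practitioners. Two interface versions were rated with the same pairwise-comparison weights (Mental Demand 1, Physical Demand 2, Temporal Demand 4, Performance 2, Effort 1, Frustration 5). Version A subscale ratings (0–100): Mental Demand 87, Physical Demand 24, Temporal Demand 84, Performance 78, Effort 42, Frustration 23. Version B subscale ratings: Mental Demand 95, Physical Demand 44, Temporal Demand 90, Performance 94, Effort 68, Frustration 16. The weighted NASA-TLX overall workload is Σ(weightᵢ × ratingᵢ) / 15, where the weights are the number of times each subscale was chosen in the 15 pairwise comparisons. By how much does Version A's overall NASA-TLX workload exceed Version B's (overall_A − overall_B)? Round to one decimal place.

Version A weighted sum = 1·87 + 2·24 + 4·84 + 2·78 + 1·42 + 5·23 = 87 + 48 + 336 + 156 + 42 + 115 = 784; overall_A = 784/15 = 52.2667.
Version B weighted sum = 1·95 + 2·44 + 4·90 + 2·94 + 1·68 + 5·16 = 95 + 88 + 360 + 188 + 68 + 80 = 879; overall_B = 879/15 = 58.6000.
Difference = 52.2667 − 58.6000 = -6.3333 ≈ -6.3.

-6.3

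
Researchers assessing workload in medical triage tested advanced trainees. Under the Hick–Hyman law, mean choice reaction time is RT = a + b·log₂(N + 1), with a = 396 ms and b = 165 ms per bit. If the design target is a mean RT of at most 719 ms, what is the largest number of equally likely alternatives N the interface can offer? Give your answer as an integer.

2

Set 396 + 165·log₂(N + 1) ≤ 719.
log₂(N + 1) ≤ (719 − 396) / 165 = 1.9576.
N + 1 ≤ 2^1.9576 = 3.8842.
N ≤ 2.8842, so the largest integer N is 2.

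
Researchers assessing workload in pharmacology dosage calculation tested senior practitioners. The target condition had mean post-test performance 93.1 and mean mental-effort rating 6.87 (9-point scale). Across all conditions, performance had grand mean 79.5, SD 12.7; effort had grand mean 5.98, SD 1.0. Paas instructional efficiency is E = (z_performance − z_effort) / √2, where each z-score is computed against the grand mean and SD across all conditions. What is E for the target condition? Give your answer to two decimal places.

z_performance = (93.1 − 79.5) / 12.7 = 13.6000 / 12.7 = 1.0709.
z_effort = (6.87 − 5.98) / 1.0 = 0.8900 / 1.0 = 0.8900.
z_P − z_E = 1.0709 − 0.8900 = 0.1809.
E = 0.1809 / √2 = 0.1809 / 1.41421 = 0.1279 ≈ 0.13.

0.13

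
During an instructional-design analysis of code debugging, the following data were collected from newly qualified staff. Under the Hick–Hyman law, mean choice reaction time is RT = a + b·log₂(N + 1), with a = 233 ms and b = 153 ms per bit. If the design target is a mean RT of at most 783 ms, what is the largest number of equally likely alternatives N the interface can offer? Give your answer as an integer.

11

Set 233 + 153·log₂(N + 1) ≤ 783.
log₂(N + 1) ≤ (783 − 233) / 153 = 3.5948.
N + 1 ≤ 2^3.5948 = 12.0821.
N ≤ 11.0821, so the largest integer N is 11.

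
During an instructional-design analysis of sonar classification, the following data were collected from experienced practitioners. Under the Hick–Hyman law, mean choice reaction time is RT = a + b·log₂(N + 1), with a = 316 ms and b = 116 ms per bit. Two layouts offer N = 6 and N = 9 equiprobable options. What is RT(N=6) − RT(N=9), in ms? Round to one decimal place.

-59.7

RT(6) = 316 + 116·log₂(7) = 316 + 116·2.8074 = 641.6584 ms.
RT(9) = 316 + 116·log₂(10) = 316 + 116·3.3219 = 701.3404 ms.
Difference = 641.6584 − 701.3404 = -59.6820 ≈ -59.7 ms.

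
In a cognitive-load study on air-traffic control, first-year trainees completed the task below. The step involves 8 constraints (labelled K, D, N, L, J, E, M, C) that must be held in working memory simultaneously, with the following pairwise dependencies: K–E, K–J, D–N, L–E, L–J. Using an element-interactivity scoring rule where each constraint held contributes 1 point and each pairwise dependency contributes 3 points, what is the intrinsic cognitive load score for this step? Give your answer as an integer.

Count of constraints held simultaneously: 8.
Count of pairwise dependencies listed: 5.
Element contribution: 8 × 1 = 8.
Interaction contribution: 5 × 3 = 15.
Intrinsic load = 8 + 15 = 23.

23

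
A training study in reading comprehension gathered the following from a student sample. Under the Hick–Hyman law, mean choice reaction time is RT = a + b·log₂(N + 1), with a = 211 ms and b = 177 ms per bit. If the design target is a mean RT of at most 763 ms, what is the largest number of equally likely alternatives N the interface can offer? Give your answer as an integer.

7

Set 211 + 177·log₂(N + 1) ≤ 763.
log₂(N + 1) ≤ (763 − 211) / 177 = 3.1186.
N + 1 ≤ 2^3.1186 = 8.6854.
N ≤ 7.6854, so the largest integer N is 7.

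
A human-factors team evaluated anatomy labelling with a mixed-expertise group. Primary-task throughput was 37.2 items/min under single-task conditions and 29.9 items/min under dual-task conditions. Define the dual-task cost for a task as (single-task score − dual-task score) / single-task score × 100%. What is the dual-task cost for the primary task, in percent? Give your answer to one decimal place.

19.6

Cost = (37.2 − 29.9) / 37.2 × 100%
     = 7.3000 / 37.2 × 100% = 19.6237%.
≈ 19.6%.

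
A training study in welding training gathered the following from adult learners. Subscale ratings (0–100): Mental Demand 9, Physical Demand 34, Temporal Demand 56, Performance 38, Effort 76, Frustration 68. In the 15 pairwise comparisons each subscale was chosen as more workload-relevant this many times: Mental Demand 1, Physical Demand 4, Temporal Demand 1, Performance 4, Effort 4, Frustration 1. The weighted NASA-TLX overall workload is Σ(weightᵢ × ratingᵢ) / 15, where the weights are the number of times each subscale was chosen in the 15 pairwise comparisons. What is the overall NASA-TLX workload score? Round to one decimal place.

The tallies are the weights (they sum to 15).
Weighted sum = 1·9 + 4·34 + 1·56 + 4·38 + 4·76 + 1·68
            = 9 + 136 + 56 + 152 + 304 + 68 = 725.
Overall workload = 725 / 15 = 48.3333 ≈ 48.3.

48.3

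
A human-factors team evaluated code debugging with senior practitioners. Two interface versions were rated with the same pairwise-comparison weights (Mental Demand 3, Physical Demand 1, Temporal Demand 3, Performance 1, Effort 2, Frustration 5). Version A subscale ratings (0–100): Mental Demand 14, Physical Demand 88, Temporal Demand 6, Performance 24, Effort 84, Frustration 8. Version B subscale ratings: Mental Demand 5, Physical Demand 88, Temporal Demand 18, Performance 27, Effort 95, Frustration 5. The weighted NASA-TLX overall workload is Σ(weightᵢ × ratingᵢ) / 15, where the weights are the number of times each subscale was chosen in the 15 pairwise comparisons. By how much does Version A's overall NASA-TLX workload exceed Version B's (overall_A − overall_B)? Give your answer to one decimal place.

Version A weighted sum = 3·14 + 1·88 + 3·6 + 1·24 + 2·84 + 5·8 = 42 + 88 + 18 + 24 + 168 + 40 = 380; overall_A = 380/15 = 25.3333.
Version B weighted sum = 3·5 + 1·88 + 3·18 + 1·27 + 2·95 + 5·5 = 15 + 88 + 54 + 27 + 190 + 25 = 399; overall_B = 399/15 = 26.6000.
Difference = 25.3333 − 26.6000 = -1.2667 ≈ -1.3.

-1.3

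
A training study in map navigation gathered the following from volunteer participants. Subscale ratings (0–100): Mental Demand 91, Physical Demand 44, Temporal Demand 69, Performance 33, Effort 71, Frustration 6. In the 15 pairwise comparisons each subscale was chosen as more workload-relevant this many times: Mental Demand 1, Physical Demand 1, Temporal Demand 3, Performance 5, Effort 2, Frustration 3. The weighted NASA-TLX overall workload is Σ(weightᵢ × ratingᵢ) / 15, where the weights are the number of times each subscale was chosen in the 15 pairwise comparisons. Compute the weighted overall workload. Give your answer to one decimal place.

44.5

The tallies are the weights (they sum to 15).
Weighted sum = 1·91 + 1·44 + 3·69 + 5·33 + 2·71 + 3·6
            = 91 + 44 + 207 + 165 + 142 + 18 = 667.
Overall workload = 667 / 15 = 44.4667 ≈ 44.5.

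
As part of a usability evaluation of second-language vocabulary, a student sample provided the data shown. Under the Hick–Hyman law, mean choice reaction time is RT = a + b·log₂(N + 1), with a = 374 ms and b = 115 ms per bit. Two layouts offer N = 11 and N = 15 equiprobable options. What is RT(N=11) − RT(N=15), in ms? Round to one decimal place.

-47.7

RT(11) = 374 + 115·log₂(12) = 374 + 115·3.5850 = 786.2750 ms.
RT(15) = 374 + 115·log₂(16) = 374 + 115·4.0000 = 834.0000 ms.
Difference = 786.2750 − 834.0000 = -47.7250 ≈ -47.7 ms.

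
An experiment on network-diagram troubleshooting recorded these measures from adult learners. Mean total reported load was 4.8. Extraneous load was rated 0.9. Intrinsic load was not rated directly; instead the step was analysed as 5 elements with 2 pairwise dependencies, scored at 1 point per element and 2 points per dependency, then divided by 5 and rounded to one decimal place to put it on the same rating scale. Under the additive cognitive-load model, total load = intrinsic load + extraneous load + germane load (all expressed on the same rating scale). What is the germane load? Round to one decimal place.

2.1

Intrinsic (element-interactivity): (5 × 1 + 2 × 2) / 5 = 9 / 5 = 1.8000 → 1.8.
germane load = total − intrinsic − extraneous
             = 4.8 − 1.8 − 0.9 = 2.1.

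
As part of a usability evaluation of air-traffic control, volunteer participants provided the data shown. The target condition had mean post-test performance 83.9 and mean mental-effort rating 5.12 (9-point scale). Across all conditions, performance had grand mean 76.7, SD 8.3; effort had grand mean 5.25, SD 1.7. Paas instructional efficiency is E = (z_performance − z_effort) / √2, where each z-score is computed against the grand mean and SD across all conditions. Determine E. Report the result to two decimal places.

0.67

z_performance = (83.9 − 76.7) / 8.3 = 7.2000 / 8.3 = 0.8675.
z_effort = (5.12 − 5.25) / 1.7 = -0.1300 / 1.7 = -0.0765.
z_P − z_E = 0.8675 − (-0.0765) = 0.9440.
E = 0.9440 / √2 = 0.9440 / 1.41421 = 0.6675 ≈ 0.67.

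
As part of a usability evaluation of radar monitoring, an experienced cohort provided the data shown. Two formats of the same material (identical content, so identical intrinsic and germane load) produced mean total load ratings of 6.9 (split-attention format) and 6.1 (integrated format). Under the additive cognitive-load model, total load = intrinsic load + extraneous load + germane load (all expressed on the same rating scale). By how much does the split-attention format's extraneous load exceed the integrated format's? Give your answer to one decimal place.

0.8

Intrinsic and germane load are equal across formats, so the difference in total load equals the difference in extraneous load.
Extraneous-load difference = 6.9 − 6.1 = 0.8.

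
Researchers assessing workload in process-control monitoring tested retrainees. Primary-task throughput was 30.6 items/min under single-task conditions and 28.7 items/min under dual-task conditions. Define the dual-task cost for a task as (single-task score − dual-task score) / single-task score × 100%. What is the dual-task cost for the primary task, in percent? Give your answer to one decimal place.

Cost = (30.6 − 28.7) / 30.6 × 100%
     = 1.9000 / 30.6 × 100% = 6.2092%.
≈ 6.2%.

6.2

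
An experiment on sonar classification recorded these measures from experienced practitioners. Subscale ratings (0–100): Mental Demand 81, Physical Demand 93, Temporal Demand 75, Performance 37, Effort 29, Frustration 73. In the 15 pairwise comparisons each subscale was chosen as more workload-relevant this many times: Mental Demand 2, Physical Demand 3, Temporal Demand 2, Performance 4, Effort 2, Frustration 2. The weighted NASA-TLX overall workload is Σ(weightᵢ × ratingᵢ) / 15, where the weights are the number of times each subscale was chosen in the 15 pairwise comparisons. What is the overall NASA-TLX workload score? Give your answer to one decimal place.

62.9

The tallies are the weights (they sum to 15).
Weighted sum = 2·81 + 3·93 + 2·75 + 4·37 + 2·29 + 2·73
            = 162 + 279 + 150 + 148 + 58 + 146 = 943.
Overall workload = 943 / 15 = 62.8667 ≈ 62.9.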